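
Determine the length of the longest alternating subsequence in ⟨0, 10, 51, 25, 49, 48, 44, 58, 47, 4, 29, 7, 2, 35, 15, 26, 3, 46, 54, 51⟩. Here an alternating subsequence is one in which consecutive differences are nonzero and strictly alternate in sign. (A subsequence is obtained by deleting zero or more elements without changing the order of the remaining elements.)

15

Track the best alternating length ending on an up-step vs a down-step at each position: up/down = 1/1, 2/1, 2/1, 2/3, 4/3, 4/5, 4/5, 6/1, 6/7, 2/7, 8/7, 8/9, 2/9, 10/7, 10/11, 12/11, 10/13, 14/7, 14/7, 14/15.
The maximum over both is 15; one such subsequence is 0, 51, 25, 49, 48, 58, 4, 29, 7, 35, 15, 26, 3, 54, 51.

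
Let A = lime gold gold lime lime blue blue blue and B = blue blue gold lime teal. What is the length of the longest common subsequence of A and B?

2

A longest common subsequence is gold, lime (length 2); the LCS DP confirms no longer common subsequence exists.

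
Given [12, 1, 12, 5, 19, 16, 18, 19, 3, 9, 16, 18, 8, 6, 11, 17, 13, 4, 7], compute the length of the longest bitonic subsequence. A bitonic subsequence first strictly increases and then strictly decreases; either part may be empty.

9

One longest bitonic subsequence is 1, 12, 16, 18, 19, 18, 17, 13, 7 (positions 2,3,6,7,8,12,16,17,19): it rises to 19 then falls. Length 9 is optimal.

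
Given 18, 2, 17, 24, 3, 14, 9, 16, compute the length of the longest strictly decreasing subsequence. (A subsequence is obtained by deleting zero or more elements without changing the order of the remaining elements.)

4

Let dp[i] be the longest decreasing subsequence ending at position i. Then dp = [1, 2, 2, 1, 3, 3, 4, 3].
The maximum is 4; one witness is 18, 17, 14, 9 at positions 1,3,6,7.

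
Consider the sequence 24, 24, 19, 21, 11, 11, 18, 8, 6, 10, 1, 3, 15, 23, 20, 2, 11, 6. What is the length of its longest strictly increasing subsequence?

4

One longest increasing subsequence is 8, 10, 15, 23 (positions 8,10,13,14), of length 4; no longer one exists.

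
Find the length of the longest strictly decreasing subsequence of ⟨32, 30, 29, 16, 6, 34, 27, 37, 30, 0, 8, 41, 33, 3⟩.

6

Let dp[i] be the longest decreasing subsequence ending at position i. Then dp = [1, 2, 3, 4, 5, 1, 4, 1, 2, 6, 5, 1, 2, 6].
The maximum is 6; one witness is 32, 30, 29, 16, 6, 0 at positions 1,2,3,4,5,10.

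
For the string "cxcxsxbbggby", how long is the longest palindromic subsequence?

One longest palindromic subsequence is bggb (positions 8,9,10,11); it reads the same forward and backward, and the interval DP gives dp[1][12] = 4.

4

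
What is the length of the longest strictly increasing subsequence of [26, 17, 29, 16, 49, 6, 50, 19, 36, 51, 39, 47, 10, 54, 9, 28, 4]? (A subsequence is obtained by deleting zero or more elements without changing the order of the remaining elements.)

One longest increasing subsequence is 26, 29, 49, 50, 51, 54 (positions 1,3,5,7,10,14), of length 6; no longer one exists.

6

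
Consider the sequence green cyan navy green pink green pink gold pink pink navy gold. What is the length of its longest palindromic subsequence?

7

One longest palindromic subsequence is navy pink pink gold pink pink navy (positions 3,5,7,8,9,10,11); it reads the same forward and backward, and the interval DP gives dp[1][12] = 7.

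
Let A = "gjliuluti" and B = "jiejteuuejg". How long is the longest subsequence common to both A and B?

4

Backtracking the LCS table gives one alignment: j (A2,B1) → i (A4,B2) → u (A5,B7) → u (A7,B8).
So the longest common subsequence has length 4.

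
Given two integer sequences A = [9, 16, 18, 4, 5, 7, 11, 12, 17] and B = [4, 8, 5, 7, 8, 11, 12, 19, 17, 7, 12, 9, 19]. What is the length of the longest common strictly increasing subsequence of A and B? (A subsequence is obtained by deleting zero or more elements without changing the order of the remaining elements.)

For each value that appears in both, track the longest common increasing run ending there.
The best achievable length is 6; one witness is 4, 5, 7, 11, 12, 17 (A-positions 4,5,6,7,8,9, B-positions 1,3,4,6,7,9).

6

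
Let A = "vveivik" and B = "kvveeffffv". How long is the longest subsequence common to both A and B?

Backtracking the LCS table gives one alignment: v (A1,B2) → v (A2,B3) → e (A3,B5) → v (A5,B10).
So the longest common subsequence has length 4.

4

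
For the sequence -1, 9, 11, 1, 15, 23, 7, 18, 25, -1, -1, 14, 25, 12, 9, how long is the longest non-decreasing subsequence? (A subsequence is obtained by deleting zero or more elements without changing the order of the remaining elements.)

7

One longest non-decreasing subsequence is -1, 9, 11, 15, 23, 25, 25 (positions 1,2,3,5,6,9,13), of length 7; no longer one exists.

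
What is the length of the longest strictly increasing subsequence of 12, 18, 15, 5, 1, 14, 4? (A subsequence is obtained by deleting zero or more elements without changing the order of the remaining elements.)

2

One longest increasing subsequence is 12, 18 (positions 1,2), of length 2; no longer one exists.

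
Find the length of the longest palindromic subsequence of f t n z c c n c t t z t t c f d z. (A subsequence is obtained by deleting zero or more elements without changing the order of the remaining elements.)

One longest palindromic subsequence is zcttzttcz (positions 4,8,9,10,11,12,13,14,17); it reads the same forward and backward, and the interval DP gives dp[1][17] = 9.

9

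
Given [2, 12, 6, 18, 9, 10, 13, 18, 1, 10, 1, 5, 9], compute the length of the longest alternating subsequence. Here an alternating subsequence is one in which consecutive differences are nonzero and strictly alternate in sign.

10

A longest alternating subsequence is 2, 12, 6, 18, 9, 10, 1, 10, 1, 5 (positions 1,2,3,4,5,6,9,10,11,12); its 9 consecutive differences strictly alternate in sign, and length 10 is optimal.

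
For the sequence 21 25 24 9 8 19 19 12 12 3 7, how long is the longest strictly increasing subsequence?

Let dp[i] be the longest increasing subsequence ending at position i. Then dp = [1, 2, 2, 1, 1, 2, 2, 2, 2, 1, 2].
The maximum is 2; one witness is 21, 25 at positions 1,2.

2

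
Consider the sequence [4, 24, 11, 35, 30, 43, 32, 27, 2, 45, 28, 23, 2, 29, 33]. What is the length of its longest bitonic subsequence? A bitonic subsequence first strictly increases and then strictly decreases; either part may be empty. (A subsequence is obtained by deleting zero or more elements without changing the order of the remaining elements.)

8

One longest bitonic subsequence is 4, 24, 35, 43, 32, 28, 23, 2 (positions 1,2,4,6,7,11,12,13): it rises to 43 then falls. Length 8 is optimal.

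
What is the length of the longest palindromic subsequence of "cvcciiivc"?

7

One longest palindromic subsequence is cviiivc (positions 1,2,5,6,7,8,9); it reads the same forward and backward, and the interval DP gives dp[1][9] = 7.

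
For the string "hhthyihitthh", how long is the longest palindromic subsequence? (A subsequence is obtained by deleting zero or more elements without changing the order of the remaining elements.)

9

One longest palindromic subsequence is hhtihithh (positions 1,2,3,6,7,8,10,11,12); it reads the same forward and backward, and the interval DP gives dp[1][12] = 9.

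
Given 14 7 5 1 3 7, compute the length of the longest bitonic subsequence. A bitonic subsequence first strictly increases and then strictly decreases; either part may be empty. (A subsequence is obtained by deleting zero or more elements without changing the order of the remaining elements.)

Let inc[i] be the LIS ending at i and dec[i] the longest strictly decreasing subsequence starting at i. inc = [1, 1, 1, 1, 2, 3], dec = [4, 3, 2, 1, 1, 1].
max_i inc[i]+dec[i]−1 = 4, with one witness 14, 7, 5, 3.

4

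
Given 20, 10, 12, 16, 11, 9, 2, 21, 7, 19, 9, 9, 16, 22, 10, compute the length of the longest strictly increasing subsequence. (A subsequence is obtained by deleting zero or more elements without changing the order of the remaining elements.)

One longest increasing subsequence is 10, 12, 16, 21, 22 (positions 2,3,4,8,14), of length 5; no longer one exists.

5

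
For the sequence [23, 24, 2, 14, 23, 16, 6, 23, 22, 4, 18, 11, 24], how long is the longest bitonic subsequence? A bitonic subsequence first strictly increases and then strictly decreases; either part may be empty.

7

One longest bitonic subsequence is 2, 14, 16, 23, 22, 18, 11 (positions 3,4,6,8,9,11,12): it rises to 23 then falls. Length 7 is optimal.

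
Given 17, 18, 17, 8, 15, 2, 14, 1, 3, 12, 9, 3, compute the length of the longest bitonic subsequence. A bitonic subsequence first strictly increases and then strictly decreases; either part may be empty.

8

One longest bitonic subsequence is 17, 18, 17, 15, 14, 12, 9, 3 (positions 1,2,3,5,7,10,11,12): it rises to 18 then falls. Length 8 is optimal.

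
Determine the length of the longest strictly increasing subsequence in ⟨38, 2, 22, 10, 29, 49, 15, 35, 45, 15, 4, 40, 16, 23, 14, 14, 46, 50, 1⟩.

7

Scanning left to right, the best length ending at each element is: 38→1, 2→1, 22→2, 10→2, 29→3, 49→4, 15→3, 35→4, 45→5, 15→3, 4→2, 40→5, 16→4, 23→5, 14→3, 14→3, 46→6, 50→7, 1→1.
So the longest increasing subsequence has length 7, e.g. 2, 22, 29, 35, 45, 46, 50.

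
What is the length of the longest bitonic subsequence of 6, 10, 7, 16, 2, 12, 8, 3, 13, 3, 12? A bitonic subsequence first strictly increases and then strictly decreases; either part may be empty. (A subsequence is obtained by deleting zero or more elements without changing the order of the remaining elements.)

One longest bitonic subsequence is 6, 10, 16, 12, 8, 3 (positions 1,2,4,6,7,10): it rises to 16 then falls. Length 6 is optimal.

6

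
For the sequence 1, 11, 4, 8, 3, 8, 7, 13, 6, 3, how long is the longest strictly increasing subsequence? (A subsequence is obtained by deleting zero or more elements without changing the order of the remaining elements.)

One longest increasing subsequence is 1, 4, 8, 13 (positions 1,3,4,8), of length 4; no longer one exists.

4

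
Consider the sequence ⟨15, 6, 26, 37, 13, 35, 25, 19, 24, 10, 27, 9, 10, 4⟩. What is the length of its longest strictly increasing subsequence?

5

One longest increasing subsequence is 6, 13, 19, 24, 27 (positions 2,5,8,9,11), of length 5; no longer one exists.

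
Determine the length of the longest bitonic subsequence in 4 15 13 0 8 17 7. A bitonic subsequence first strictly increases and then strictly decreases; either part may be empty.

5

Let inc[i] be the LIS ending at i and dec[i] the longest strictly decreasing subsequence starting at i. inc = [1, 2, 2, 1, 2, 3, 2], dec = [2, 4, 3, 1, 2, 2, 1].
max_i inc[i]+dec[i]−1 = 5, with one witness 4, 15, 13, 8, 7.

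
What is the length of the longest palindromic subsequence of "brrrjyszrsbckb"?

6

One longest palindromic subsequence is brrrrb (positions 1,2,3,4,9,14); it reads the same forward and backward, and the interval DP gives dp[1][14] = 6.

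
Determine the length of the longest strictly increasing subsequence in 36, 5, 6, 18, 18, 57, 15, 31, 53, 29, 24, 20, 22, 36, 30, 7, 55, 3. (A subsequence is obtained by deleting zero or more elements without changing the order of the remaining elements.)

7

Let dp[i] be the longest increasing subsequence ending at position i. Then dp = [1, 1, 2, 3, 3, 4, 3, 4, 5, 4, 4, 4, 5, 6, 6, 3, 7, 1].
The maximum is 7; one witness is 5, 6, 18, 20, 22, 36, 55 at positions 2,3,4,12,13,14,17.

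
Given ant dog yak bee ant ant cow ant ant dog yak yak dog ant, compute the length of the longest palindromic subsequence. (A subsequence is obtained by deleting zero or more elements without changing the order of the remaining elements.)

11

One longest palindromic subsequence is ant dog yak ant ant cow ant ant yak dog ant (positions 1,2,3,5,6,7,8,9,12,13,14); it reads the same forward and backward, and the interval DP gives dp[1][14] = 11.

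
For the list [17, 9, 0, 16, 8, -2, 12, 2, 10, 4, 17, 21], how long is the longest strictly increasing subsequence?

Let dp[i] be the longest increasing subsequence ending at position i. Then dp = [1, 1, 1, 2, 2, 1, 3, 2, 3, 3, 4, 5].
The maximum is 5; one witness is 0, 8, 12, 17, 21 at positions 3,5,7,11,12.

5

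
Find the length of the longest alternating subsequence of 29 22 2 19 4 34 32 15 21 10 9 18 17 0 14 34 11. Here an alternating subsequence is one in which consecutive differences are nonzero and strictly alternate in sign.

Track the best alternating length ending on an up-step vs a down-step at each position: up/down = 1/1, 1/2, 1/2, 3/2, 3/4, 5/1, 5/6, 5/6, 7/6, 5/8, 5/8, 9/8, 9/10, 1/10, 11/10, 11/1, 11/12.
The maximum over both is 12; one such subsequence is 29, 2, 19, 4, 34, 15, 21, 10, 18, 0, 14, 11.

12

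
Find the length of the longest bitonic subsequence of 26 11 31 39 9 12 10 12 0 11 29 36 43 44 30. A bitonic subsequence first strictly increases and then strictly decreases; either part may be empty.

One longest bitonic subsequence is 9, 10, 12, 29, 36, 43, 44, 30 (positions 5,7,8,11,12,13,14,15): it rises to 44 then falls. Length 8 is optimal.

8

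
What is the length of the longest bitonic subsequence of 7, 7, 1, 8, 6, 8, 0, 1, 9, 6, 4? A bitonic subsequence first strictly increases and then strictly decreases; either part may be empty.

6

Let inc[i] be the LIS ending at i and dec[i] the longest strictly decreasing subsequence starting at i. inc = [1, 1, 1, 2, 2, 3, 1, 2, 4, 3, 3], dec = [3, 3, 2, 3, 2, 3, 1, 1, 3, 2, 1].
max_i inc[i]+dec[i]−1 = 6, with one witness 1, 6, 8, 9, 6, 4.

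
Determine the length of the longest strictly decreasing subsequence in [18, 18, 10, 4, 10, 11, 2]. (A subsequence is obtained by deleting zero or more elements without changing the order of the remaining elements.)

One longest decreasing subsequence is 18, 10, 4, 2 (positions 1,3,4,7), of length 4; no longer one exists.

4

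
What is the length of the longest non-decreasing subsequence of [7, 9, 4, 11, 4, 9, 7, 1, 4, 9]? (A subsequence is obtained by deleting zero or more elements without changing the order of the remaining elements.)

Scanning left to right, the best length ending at each element is: 7→1, 9→2, 4→1, 11→3, 4→2, 9→3, 7→3, 1→1, 4→3, 9→4.
So the longest non-decreasing subsequence has length 4, e.g. 7, 9, 9, 9.

4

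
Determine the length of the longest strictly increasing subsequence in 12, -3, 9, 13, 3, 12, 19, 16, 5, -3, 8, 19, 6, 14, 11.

5

Let dp[i] be the longest increasing subsequence ending at position i. Then dp = [1, 1, 2, 3, 2, 3, 4, 4, 3, 1, 4, 5, 4, 5, 5].
The maximum is 5; one witness is -3, 9, 13, 16, 19 at positions 2,3,4,8,12.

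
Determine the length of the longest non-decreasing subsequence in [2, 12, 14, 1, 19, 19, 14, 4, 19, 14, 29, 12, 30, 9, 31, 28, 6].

9

One longest non-decreasing subsequence is 2, 12, 14, 19, 19, 19, 29, 30, 31 (positions 1,2,3,5,6,9,11,13,15), of length 9; no longer one exists.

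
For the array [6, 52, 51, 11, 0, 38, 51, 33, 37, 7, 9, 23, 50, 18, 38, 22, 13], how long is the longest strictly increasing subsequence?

Let dp[i] be the longest increasing subsequence ending at position i. Then dp = [1, 2, 2, 2, 1, 3, 4, 3, 4, 2, 3, 4, 5, 4, 5, 5, 4].
The maximum is 5; one witness is 6, 11, 33, 37, 50 at positions 1,4,8,9,13.

5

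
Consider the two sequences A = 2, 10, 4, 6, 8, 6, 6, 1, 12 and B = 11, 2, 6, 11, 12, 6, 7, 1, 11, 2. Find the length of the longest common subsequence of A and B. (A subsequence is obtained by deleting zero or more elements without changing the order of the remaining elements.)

A longest common subsequence is 2, 6, 6, 1 (length 4); the LCS DP confirms no longer common subsequence exists.

4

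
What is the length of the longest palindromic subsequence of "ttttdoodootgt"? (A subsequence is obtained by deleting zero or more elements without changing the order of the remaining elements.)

9

One longest palindromic subsequence is ttoodoott (positions 1,4,6,7,8,9,10,11,13); it reads the same forward and backward, and the interval DP gives dp[1][13] = 9.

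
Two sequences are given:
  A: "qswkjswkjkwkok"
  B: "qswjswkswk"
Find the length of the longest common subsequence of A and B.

9

Backtracking the LCS table gives one alignment: q (A1,B1) → s (A2,B2) → w (A3,B3) → j (A5,B4) → s (A6,B5) → w (A7,B6) → k (A8,B7) → w (A11,B9) → k (A14,B10).
So the longest common subsequence has length 9.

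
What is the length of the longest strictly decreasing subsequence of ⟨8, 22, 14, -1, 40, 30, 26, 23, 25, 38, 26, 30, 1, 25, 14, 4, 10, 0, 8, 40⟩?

7

Scanning left to right, the best length ending at each element is: 8→1, 22→1, 14→2, -1→3, 40→1, 30→2, 26→3, 23→4, 25→4, 38→2, 26→3, 30→3, 1→5, 25→4, 14→5, 4→6, 10→6, 0→7, 8→7, 40→1.
So the longest decreasing subsequence has length 7, e.g. 40, 30, 26, 23, 14, 4, 0.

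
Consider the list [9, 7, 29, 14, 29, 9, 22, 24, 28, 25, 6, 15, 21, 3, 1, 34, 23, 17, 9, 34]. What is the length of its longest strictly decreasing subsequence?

6

Let dp[i] be the longest decreasing subsequence ending at position i. Then dp = [1, 2, 1, 2, 1, 3, 2, 2, 2, 3, 4, 4, 4, 5, 6, 1, 4, 5, 6, 1].
The maximum is 6; one witness is 29, 14, 9, 6, 3, 1 at positions 3,4,6,11,14,15.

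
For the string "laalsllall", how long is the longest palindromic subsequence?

One longest palindromic subsequence is lalllal (positions 1,3,4,6,7,8,10); it reads the same forward and backward, and the interval DP gives dp[1][10] = 7.

7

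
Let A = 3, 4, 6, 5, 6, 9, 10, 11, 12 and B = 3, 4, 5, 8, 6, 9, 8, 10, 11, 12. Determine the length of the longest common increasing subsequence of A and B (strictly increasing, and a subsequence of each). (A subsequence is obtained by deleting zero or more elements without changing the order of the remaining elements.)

A longest common strictly increasing subsequence is 3, 4, 5, 6, 9, 10, 11, 12 (length 8); it appears in order in both A and B, and no longer such subsequence exists.

8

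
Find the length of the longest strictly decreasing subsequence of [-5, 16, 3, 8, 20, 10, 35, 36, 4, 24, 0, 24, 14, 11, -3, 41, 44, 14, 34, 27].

5

Let dp[i] be the longest decreasing subsequence ending at position i. Then dp = [1, 1, 2, 2, 1, 2, 1, 1, 3, 2, 4, 2, 3, 4, 5, 1, 1, 3, 2, 3].
The maximum is 5; one witness is 16, 8, 4, 0, -3 at positions 2,4,9,11,15.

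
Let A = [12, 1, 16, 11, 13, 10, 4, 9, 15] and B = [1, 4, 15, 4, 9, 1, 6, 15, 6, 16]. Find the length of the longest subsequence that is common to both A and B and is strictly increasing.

For each value that appears in both, track the longest common increasing run ending there.
The best achievable length is 4; one witness is 1, 4, 9, 15 (A-positions 2,7,8,9, B-positions 1,2,5,8).

4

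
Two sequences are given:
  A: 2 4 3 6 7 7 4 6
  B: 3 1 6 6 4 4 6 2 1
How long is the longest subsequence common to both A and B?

Backtracking the LCS table gives one alignment: 3 (A3,B1) → 6 (A4,B4) → 4 (A7,B6) → 6 (A8,B7).
So the longest common subsequence has length 4.

4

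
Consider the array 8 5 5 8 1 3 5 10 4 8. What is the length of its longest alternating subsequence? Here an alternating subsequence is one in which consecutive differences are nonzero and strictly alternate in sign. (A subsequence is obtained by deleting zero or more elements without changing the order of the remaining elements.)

7

A longest alternating subsequence is 8, 5, 8, 1, 5, 4, 8 (positions 1,2,4,5,7,9,10); its 6 consecutive differences strictly alternate in sign, and length 7 is optimal.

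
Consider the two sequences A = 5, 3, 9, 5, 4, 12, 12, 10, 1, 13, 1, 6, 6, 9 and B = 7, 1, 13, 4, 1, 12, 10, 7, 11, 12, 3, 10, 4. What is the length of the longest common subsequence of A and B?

4

A longest common subsequence is 4, 12, 12, 10 (length 4); the LCS DP confirms no longer common subsequence exists.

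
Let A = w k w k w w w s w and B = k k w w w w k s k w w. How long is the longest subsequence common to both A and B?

7

Backtracking the LCS table gives one alignment: k (A2,B2) → w (A3,B3) → w (A5,B4) → w (A6,B5) → w (A7,B6) → s (A8,B8) → w (A9,B11).
So the longest common subsequence has length 7.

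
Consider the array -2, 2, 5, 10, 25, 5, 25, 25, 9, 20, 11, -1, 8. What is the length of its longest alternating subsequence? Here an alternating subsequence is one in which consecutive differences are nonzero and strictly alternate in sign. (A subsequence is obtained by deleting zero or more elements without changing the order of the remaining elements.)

Track the best alternating length ending on an up-step vs a down-step at each position: up/down = 1/1, 2/1, 2/1, 2/1, 2/1, 2/3, 4/1, 4/1, 4/5, 6/5, 6/7, 2/7, 8/7.
The maximum over both is 8; one such subsequence is -2, 10, 5, 25, 9, 20, -1, 8.

8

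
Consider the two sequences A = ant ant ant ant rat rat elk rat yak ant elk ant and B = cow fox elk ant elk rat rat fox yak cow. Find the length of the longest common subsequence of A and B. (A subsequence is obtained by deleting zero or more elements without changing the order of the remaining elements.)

A longest common subsequence is ant, rat, rat, yak (length 4); the LCS DP confirms no longer common subsequence exists.

4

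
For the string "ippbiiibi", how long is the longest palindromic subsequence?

Using dp[i][j] = 2 + dp[i+1][j−1] if the ends match, else max(dp[i+1][j], dp[i][j−1]):
dp[1][9] = 7. A witness is ibiiibi at positions 1,4,5,6,7,8,9.

7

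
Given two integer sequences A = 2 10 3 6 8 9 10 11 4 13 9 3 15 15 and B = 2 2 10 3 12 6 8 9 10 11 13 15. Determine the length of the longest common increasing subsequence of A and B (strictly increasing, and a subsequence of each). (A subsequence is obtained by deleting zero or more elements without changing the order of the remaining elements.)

9

For each value that appears in both, track the longest common increasing run ending there.
The best achievable length is 9; one witness is 2, 3, 6, 8, 9, 10, 11, 13, 15 (A-positions 1,3,4,5,6,7,8,10,13, B-positions 1,4,6,7,8,9,10,11,12).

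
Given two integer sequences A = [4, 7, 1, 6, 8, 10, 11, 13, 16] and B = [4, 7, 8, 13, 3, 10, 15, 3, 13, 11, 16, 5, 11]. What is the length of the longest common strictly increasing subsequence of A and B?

6

For each value that appears in both, track the longest common increasing run ending there.
The best achievable length is 6; one witness is 4, 7, 8, 10, 13, 16 (A-positions 1,2,5,6,8,9, B-positions 1,2,3,6,9,11).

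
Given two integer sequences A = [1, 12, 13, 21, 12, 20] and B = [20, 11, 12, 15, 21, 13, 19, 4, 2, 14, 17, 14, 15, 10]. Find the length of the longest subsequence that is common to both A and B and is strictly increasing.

For each value that appears in both, track the longest common increasing run ending there.
The best achievable length is 2; one witness is 12, 21 (A-positions 2,4, B-positions 3,5).

2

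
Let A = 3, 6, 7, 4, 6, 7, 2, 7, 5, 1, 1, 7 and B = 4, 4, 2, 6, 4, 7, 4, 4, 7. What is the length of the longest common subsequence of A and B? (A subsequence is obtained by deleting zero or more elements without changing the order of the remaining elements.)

4

A longest common subsequence is 6, 7, 4, 7 (length 4); the LCS DP confirms no longer common subsequence exists.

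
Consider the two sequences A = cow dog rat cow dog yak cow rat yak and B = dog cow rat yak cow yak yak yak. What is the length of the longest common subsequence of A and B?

5

Backtracking the LCS table gives one alignment: cow (A1,B2) → rat (A3,B3) → cow (A4,B5) → yak (A6,B7) → yak (A9,B8).
So the longest common subsequence has length 5.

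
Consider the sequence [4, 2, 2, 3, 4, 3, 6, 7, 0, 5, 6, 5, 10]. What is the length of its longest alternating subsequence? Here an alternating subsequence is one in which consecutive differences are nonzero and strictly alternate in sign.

9

Track the best alternating length ending on an up-step vs a down-step at each position: up/down = 1/1, 1/2, 1/2, 3/2, 3/1, 3/4, 5/1, 5/1, 1/6, 7/6, 7/6, 7/8, 9/1.
The maximum over both is 9; one such subsequence is 4, 2, 4, 3, 6, 0, 6, 5, 10.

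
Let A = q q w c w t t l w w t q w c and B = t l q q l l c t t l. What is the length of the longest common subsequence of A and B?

6

Backtracking the LCS table gives one alignment: q (A1,B3) → q (A2,B4) → c (A4,B7) → t (A6,B8) → t (A7,B9) → l (A8,B10).
So the longest common subsequence has length 6.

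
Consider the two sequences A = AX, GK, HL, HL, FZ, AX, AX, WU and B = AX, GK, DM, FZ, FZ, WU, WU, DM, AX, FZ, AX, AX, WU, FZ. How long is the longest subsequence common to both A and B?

6

A longest common subsequence is AX, GK, FZ, AX, AX, WU (length 6); the LCS DP confirms no longer common subsequence exists.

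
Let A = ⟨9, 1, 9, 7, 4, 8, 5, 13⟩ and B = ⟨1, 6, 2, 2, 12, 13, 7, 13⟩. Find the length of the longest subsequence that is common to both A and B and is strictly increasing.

A longest common strictly increasing subsequence is 1, 7, 13 (length 3); it appears in order in both A and B, and no longer such subsequence exists.

3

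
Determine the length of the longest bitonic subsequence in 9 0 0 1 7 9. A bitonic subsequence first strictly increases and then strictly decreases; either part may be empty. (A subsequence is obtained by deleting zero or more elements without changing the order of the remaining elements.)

4

One longest bitonic subsequence is 0, 1, 7, 9 (positions 2,4,5,6): it rises to 9 then falls. Length 4 is optimal.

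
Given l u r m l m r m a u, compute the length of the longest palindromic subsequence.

7

One longest palindromic subsequence is urmlmru (positions 2,3,4,5,6,7,10); it reads the same forward and backward, and the interval DP gives dp[1][10] = 7.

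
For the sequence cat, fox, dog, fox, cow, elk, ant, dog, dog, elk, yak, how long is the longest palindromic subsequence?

Using dp[i][j] = 2 + dp[i+1][j−1] if the ends match, else max(dp[i+1][j], dp[i][j−1]):
dp[1][11] = 4. A witness is elk dog dog elk at positions 6,8,9,10.

4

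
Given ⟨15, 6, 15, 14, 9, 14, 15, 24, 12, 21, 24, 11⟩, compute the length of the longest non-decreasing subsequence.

6

One longest non-decreasing subsequence is 6, 14, 14, 15, 24, 24 (positions 2,4,6,7,8,11), of length 6; no longer one exists.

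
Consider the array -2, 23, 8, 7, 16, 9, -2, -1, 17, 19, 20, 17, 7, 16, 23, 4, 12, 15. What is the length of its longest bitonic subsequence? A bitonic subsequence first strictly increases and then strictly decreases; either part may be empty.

9

One longest bitonic subsequence is -2, 8, 16, 17, 19, 20, 17, 16, 15 (positions 1,3,5,9,10,11,12,14,18): it rises to 20 then falls. Length 9 is optimal.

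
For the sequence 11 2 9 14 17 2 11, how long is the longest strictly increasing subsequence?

Scanning left to right, the best length ending at each element is: 11→1, 2→1, 9→2, 14→3, 17→4, 2→1, 11→3.
So the longest increasing subsequence has length 4, e.g. 2, 9, 14, 17.

4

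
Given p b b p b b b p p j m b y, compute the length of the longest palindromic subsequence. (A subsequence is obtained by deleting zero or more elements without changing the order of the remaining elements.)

7

Using dp[i][j] = 2 + dp[i+1][j−1] if the ends match, else max(dp[i+1][j], dp[i][j−1]):
dp[1][13] = 7. A witness is bpbbbpb at positions 3,4,5,6,7,9,12.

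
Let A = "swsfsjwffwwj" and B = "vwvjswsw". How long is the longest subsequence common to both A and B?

A longest common subsequence is swsw (length 4); the LCS DP confirms no longer common subsequence exists.

4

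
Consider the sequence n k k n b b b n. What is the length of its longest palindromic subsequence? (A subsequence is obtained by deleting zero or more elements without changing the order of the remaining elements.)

5

One longest palindromic subsequence is nbbbn (positions 1,5,6,7,8); it reads the same forward and backward, and the interval DP gives dp[1][8] = 5.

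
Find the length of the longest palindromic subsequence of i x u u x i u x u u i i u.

One longest palindromic subsequence is iuuxuxuui (positions 1,3,4,5,7,8,9,10,12); it reads the same forward and backward, and the interval DP gives dp[1][13] = 9.

9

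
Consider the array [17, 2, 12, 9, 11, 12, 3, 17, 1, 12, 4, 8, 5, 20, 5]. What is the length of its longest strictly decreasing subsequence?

5

Scanning left to right, the best length ending at each element is: 17→1, 2→2, 12→2, 9→3, 11→3, 12→2, 3→4, 17→1, 1→5, 12→2, 4→4, 8→4, 5→5, 20→1, 5→5.
So the longest decreasing subsequence has length 5, e.g. 17, 12, 9, 3, 1.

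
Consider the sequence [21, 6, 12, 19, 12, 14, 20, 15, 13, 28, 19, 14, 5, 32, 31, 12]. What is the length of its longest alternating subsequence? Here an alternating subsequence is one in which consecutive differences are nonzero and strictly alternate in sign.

10

Track the best alternating length ending on an up-step vs a down-step at each position: up/down = 1/1, 1/2, 3/2, 3/2, 3/4, 5/4, 5/2, 5/6, 5/6, 7/1, 7/8, 7/8, 1/8, 9/1, 9/10, 9/10.
The maximum over both is 10; one such subsequence is 21, 6, 19, 12, 20, 15, 28, 19, 32, 31.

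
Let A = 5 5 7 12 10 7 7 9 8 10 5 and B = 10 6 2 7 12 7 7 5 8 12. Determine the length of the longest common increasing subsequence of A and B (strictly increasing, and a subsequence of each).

2

A longest common strictly increasing subsequence is 7, 12 (length 2); it appears in order in both A and B, and no longer such subsequence exists.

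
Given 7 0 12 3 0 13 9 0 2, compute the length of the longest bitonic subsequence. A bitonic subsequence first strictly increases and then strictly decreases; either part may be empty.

Let inc[i] be the LIS ending at i and dec[i] the longest strictly decreasing subsequence starting at i. inc = [1, 1, 2, 2, 1, 3, 3, 1, 2], dec = [3, 1, 3, 2, 1, 3, 2, 1, 1].
max_i inc[i]+dec[i]−1 = 5, with one witness 7, 12, 13, 9, 2.

5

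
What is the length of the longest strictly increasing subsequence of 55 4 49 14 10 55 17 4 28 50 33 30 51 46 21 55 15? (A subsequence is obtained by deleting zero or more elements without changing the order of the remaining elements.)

7

Let dp[i] be the longest increasing subsequence ending at position i. Then dp = [1, 1, 2, 2, 2, 3, 3, 1, 4, 5, 5, 5, 6, 6, 4, 7, 3].
The maximum is 7; one witness is 4, 14, 17, 28, 50, 51, 55 at positions 2,4,7,9,10,13,16.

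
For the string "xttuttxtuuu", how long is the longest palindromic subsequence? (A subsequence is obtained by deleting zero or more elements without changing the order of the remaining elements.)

One longest palindromic subsequence is xttuttx (positions 1,2,3,4,5,6,7); it reads the same forward and backward, and the interval DP gives dp[1][11] = 7.

7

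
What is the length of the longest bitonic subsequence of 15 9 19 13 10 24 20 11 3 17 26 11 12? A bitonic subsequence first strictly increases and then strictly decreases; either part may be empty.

Let inc[i] be the LIS ending at i and dec[i] the longest strictly decreasing subsequence starting at i. inc = [1, 1, 2, 2, 2, 3, 3, 3, 1, 4, 5, 3, 4], dec = [4, 2, 4, 3, 2, 4, 3, 2, 1, 2, 2, 1, 1].
max_i inc[i]+dec[i]−1 = 6, with one witness 15, 19, 24, 20, 17, 12.

6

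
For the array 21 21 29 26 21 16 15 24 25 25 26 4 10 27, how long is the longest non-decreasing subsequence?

Scanning left to right, the best length ending at each element is: 21→1, 21→2, 29→3, 26→3, 21→3, 16→1, 15→1, 24→4, 25→5, 25→6, 26→7, 4→1, 10→2, 27→8.
So the longest non-decreasing subsequence has length 8, e.g. 21, 21, 21, 24, 25, 25, 26, 27.

8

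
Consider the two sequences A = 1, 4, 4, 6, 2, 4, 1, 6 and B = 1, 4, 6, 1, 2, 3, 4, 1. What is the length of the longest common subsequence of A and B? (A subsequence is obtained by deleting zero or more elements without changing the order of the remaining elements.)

Backtracking the LCS table gives one alignment: 1 (A1,B1) → 4 (A3,B2) → 6 (A4,B3) → 2 (A5,B5) → 4 (A6,B7) → 1 (A7,B8).
So the longest common subsequence has length 6.

6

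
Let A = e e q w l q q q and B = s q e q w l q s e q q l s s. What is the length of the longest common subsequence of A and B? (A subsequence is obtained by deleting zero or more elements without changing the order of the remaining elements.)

7

Backtracking the LCS table gives one alignment: e (A2,B3) → q (A3,B4) → w (A4,B5) → l (A5,B6) → q (A6,B7) → q (A7,B10) → q (A8,B11).
So the longest common subsequence has length 7.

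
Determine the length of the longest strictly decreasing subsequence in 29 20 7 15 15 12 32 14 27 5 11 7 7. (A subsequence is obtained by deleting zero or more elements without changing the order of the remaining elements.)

One longest decreasing subsequence is 29, 20, 15, 12, 11, 7 (positions 1,2,4,6,11,12), of length 6; no longer one exists.

6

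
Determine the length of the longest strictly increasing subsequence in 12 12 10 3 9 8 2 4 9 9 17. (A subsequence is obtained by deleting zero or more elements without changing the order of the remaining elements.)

4

One longest increasing subsequence is 3, 8, 9, 17 (positions 4,6,9,11), of length 4; no longer one exists.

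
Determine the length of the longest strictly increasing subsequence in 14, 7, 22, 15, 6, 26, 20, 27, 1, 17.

4

One longest increasing subsequence is 14, 22, 26, 27 (positions 1,3,6,8), of length 4; no longer one exists.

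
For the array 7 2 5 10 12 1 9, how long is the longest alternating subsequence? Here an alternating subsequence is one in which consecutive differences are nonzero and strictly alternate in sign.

A longest alternating subsequence is 7, 2, 5, 1, 9 (positions 1,2,3,6,7); its 4 consecutive differences strictly alternate in sign, and length 5 is optimal.

5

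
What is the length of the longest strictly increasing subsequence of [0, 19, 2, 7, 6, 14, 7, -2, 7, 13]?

One longest increasing subsequence is 0, 2, 6, 7, 13 (positions 1,3,5,7,10), of length 5; no longer one exists.

5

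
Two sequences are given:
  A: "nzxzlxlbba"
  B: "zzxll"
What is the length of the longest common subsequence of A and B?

Backtracking the LCS table gives one alignment: z (A2,B2) → x (A3,B3) → l (A5,B4) → l (A7,B5).
So the longest common subsequence has length 4.

4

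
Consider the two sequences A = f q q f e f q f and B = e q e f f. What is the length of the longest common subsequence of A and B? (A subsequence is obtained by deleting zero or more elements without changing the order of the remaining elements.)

Backtracking the LCS table gives one alignment: q (A3,B2) → e (A5,B3) → f (A6,B4) → f (A8,B5).
So the longest common subsequence has length 4.

4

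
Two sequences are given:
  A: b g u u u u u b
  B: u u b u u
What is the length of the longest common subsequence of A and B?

4

A longest common subsequence is uuuu (length 4); the LCS DP confirms no longer common subsequence exists.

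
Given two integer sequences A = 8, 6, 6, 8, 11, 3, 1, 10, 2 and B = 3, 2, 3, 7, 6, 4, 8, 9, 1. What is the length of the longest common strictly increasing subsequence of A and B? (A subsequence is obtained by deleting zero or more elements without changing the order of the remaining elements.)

A longest common strictly increasing subsequence is 6, 8 (length 2); it appears in order in both A and B, and no longer such subsequence exists.

2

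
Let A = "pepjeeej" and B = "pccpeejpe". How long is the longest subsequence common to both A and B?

5

A longest common subsequence is ppeee (length 5); the LCS DP confirms no longer common subsequence exists.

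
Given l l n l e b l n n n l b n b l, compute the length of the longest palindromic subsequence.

11

One longest palindromic subsequence is lnblnnnlbnl (positions 1,3,6,7,8,9,10,11,12,13,15); it reads the same forward and backward, and the interval DP gives dp[1][15] = 11.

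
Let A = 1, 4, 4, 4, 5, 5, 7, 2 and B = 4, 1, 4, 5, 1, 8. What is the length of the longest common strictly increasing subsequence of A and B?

3

For each value that appears in both, track the longest common increasing run ending there.
The best achievable length is 3; one witness is 1, 4, 5 (A-positions 1,2,5, B-positions 2,3,4).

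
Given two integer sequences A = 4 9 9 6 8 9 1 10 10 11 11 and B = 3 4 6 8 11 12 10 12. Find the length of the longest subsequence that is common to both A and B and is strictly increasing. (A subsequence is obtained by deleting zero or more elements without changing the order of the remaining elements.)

A longest common strictly increasing subsequence is 4, 6, 8, 11 (length 4); it appears in order in both A and B, and no longer such subsequence exists.

4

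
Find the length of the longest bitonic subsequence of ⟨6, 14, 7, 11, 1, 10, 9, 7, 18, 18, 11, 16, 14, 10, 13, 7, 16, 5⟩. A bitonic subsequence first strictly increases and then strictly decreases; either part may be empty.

Let inc[i] be the LIS ending at i and dec[i] the longest strictly decreasing subsequence starting at i. inc = [1, 2, 2, 3, 1, 3, 3, 2, 4, 4, 4, 5, 5, 4, 5, 2, 6, 2], dec = [2, 6, 2, 5, 1, 4, 3, 2, 6, 6, 4, 5, 4, 3, 3, 2, 2, 1].
max_i inc[i]+dec[i]−1 = 9, with one witness 6, 7, 11, 18, 16, 14, 13, 7, 5.

9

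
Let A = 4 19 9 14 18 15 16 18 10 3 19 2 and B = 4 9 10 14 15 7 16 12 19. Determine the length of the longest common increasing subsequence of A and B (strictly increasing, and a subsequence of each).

For each value that appears in both, track the longest common increasing run ending there.
The best achievable length is 6; one witness is 4, 9, 14, 15, 16, 19 (A-positions 1,3,4,6,7,11, B-positions 1,2,4,5,7,9).

6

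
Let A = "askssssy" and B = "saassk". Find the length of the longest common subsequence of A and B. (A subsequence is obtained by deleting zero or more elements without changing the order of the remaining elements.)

Backtracking the LCS table gives one alignment: a (A1,B3) → s (A2,B5) → k (A3,B6).
So the longest common subsequence has length 3.

3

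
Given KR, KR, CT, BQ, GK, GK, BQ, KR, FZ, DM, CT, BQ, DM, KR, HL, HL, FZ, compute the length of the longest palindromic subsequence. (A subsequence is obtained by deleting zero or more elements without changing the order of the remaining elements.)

8

One longest palindromic subsequence is KR CT BQ GK GK BQ CT KR (positions 2,3,4,5,6,7,11,14); it reads the same forward and backward, and the interval DP gives dp[1][17] = 8.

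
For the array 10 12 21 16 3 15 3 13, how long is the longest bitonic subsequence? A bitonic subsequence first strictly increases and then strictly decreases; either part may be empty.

One longest bitonic subsequence is 10, 12, 21, 16, 15, 13 (positions 1,2,3,4,6,8): it rises to 21 then falls. Length 6 is optimal.

6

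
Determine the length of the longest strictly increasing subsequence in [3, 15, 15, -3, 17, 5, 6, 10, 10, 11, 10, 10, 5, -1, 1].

Let dp[i] be the longest increasing subsequence ending at position i. Then dp = [1, 2, 2, 1, 3, 2, 3, 4, 4, 5, 4, 4, 2, 2, 3].
The maximum is 5; one witness is 3, 5, 6, 10, 11 at positions 1,6,7,8,10.

5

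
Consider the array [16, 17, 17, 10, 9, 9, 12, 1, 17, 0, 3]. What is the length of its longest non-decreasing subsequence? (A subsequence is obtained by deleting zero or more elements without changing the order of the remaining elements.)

Let dp[i] be the longest non-decreasing subsequence ending at position i. Then dp = [1, 2, 3, 1, 1, 2, 3, 1, 4, 1, 2].
The maximum is 4; one witness is 16, 17, 17, 17 at positions 1,2,3,9.

4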